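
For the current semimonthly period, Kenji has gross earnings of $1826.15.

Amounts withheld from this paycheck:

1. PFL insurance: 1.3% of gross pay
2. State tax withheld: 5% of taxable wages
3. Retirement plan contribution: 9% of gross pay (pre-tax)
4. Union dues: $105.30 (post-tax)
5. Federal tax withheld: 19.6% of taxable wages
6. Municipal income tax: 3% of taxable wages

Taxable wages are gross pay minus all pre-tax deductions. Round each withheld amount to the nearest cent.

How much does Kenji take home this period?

$1074.11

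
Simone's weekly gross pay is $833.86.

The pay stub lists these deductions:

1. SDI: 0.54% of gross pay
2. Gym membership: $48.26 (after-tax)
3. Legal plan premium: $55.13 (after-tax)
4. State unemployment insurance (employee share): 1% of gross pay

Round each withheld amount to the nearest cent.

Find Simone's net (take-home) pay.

$717.63

State unemployment insurance (employee share): $833.86 × 0.01 = $8.34
SDI: $833.86 × 0.0054 = $4.50
Legal plan premium: $55.13
Gym membership: $48.26
Total deductions = $8.34 + $4.50 + $55.13 + $48.26 = $116.23
Net pay = $833.86 − $116.23 = $717.63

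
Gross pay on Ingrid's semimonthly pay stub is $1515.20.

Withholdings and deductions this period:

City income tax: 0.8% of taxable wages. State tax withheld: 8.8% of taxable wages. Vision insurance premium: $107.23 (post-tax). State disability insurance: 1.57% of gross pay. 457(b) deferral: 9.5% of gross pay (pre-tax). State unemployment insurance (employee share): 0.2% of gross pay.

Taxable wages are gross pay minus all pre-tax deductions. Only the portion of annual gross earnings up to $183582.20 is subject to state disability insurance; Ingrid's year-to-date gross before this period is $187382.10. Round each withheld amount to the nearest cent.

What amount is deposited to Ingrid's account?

$1129.36

457(b) deferral: $1515.20 × 0.095 = $143.94
Taxable wages = $1515.20 − $143.94 = $1371.26
City income tax: $1371.26 × 0.008 = $10.97
State tax withheld: $1371.26 × 0.088 = $120.67
State unemployment insurance (employee share): $1515.20 × 0.002 = $3.03
State disability insurance: annual cap $183582.20 already reached (YTD $187382.10), so $0.00
Vision insurance premium: $107.23
Total deductions = $143.94 + $10.97 + $120.67 + $3.03 + $0.00 + $107.23 = $385.84
Net pay = $1515.20 − $385.84 = $1129.36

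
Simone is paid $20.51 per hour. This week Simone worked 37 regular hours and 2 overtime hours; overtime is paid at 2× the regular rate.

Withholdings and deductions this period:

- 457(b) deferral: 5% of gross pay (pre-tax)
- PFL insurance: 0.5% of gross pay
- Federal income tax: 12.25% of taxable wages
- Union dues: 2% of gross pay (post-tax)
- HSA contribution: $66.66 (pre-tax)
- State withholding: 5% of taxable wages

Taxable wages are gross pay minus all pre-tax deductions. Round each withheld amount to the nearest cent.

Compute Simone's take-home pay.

$584.88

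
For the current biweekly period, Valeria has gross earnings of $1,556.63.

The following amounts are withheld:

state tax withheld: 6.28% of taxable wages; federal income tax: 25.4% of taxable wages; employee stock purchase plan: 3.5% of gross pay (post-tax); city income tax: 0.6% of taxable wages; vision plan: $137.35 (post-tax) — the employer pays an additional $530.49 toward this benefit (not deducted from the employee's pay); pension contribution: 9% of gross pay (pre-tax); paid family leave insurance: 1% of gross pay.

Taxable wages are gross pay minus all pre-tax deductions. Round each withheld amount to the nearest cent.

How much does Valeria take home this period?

$751.87

Pension contribution: $1,556.63 × 0.09 = $140.10
Taxable wages = $1,556.63 − $140.10 = $1,416.53
Federal income tax: $1,416.53 × 0.254 = $359.80
State tax withheld: $1,416.53 × 0.0628 = $88.96
City income tax: $1,416.53 × 0.006 = $8.50
Paid family leave insurance: $1,556.63 × 0.01 = $15.57
Employee stock purchase plan: $1,556.63 × 0.035 = $54.48
Vision plan: $137.35
(Employer's $530.49 toward vision plan is not withheld from the employee.)
Total deductions = $140.10 + $359.80 + $88.96 + $8.50 + $15.57 + $54.48 + $137.35 = $804.76
Net pay = $1,556.63 − $804.76 = $751.87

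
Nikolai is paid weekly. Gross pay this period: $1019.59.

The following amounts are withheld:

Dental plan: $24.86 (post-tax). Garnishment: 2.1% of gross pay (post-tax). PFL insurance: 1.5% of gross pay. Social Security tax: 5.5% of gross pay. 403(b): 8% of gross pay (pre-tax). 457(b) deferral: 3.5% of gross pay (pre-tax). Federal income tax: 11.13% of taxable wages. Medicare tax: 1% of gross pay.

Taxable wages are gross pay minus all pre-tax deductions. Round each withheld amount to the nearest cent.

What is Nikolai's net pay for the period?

$674.06

403(b): $1019.59 × 0.08 = $81.57
457(b) deferral: $1019.59 × 0.035 = $35.69
Pre-tax total = $81.57 + $35.69 = $117.26
Taxable wages = $1019.59 − $117.26 = $902.33
Federal income tax: $902.33 × 0.1113 = $100.43
PFL insurance: $1019.59 × 0.015 = $15.29
Medicare tax: $1019.59 × 0.01 = $10.20
Social Security tax: $1019.59 × 0.055 = $56.08
Garnishment: $1019.59 × 0.021 = $21.41
Dental plan: $24.86
Total deductions = $81.57 + $35.69 + $100.43 + $15.29 + $10.20 + $56.08 + $21.41 + $24.86 = $345.53
Net pay = $1019.59 − $345.53 = $674.06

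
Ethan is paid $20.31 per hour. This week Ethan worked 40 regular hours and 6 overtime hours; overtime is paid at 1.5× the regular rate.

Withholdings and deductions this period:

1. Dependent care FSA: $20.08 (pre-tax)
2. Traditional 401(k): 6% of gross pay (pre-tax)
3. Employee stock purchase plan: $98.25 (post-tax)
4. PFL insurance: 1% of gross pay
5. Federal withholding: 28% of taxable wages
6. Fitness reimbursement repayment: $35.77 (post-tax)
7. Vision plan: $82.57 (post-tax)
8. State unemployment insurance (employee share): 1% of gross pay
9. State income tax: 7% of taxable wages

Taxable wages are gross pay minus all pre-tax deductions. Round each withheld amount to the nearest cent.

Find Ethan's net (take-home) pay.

Regular pay: 40 × $20.31 = $812.40
Overtime pay: 6 × $20.31 × 1.5 = $182.79
Gross pay = $812.40 + $182.79 = $995.19
Dependent care FSA: $20.08
Traditional 401(k): $995.19 × 0.06 = $59.71
Pre-tax total = $20.08 + $59.71 = $79.79
Taxable wages = $995.19 − $79.79 = $915.40
Federal withholding: $915.40 × 0.28 = $256.31
State income tax: $915.40 × 0.07 = $64.08
PFL insurance: $995.19 × 0.01 = $9.95
State unemployment insurance (employee share): $995.19 × 0.01 = $9.95
Vision plan: $82.57
Employee stock purchase plan: $98.25
Fitness reimbursement repayment: $35.77
Total deductions = $20.08 + $59.71 + $256.31 + $64.08 + $9.95 + $9.95 + $82.57 + $98.25 + $35.77 = $636.67
Net pay = $995.19 − $636.67 = $358.52

$358.52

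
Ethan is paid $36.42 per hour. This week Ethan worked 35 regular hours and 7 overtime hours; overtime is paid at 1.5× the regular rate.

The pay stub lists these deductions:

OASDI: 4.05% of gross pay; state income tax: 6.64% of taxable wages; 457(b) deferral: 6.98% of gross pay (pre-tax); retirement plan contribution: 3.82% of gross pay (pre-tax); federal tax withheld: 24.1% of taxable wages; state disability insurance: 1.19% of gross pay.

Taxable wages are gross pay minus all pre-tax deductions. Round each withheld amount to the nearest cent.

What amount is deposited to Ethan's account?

$936.93

Regular pay: 35 × $36.42 = $1,274.70
Overtime pay: 7 × $36.42 × 1.5 = $382.41
Gross pay = $1,274.70 + $382.41 = $1,657.11
457(b) deferral: $1,657.11 × 0.0698 = $115.67
Retirement plan contribution: $1,657.11 × 0.0382 = $63.30
Pre-tax total = $115.67 + $63.30 = $178.97
Taxable wages = $1,657.11 − $178.97 = $1,478.14
State income tax: $1,478.14 × 0.0664 = $98.15
Federal tax withheld: $1,478.14 × 0.241 = $356.23
State disability insurance: $1,657.11 × 0.0119 = $19.72
OASDI: $1,657.11 × 0.0405 = $67.11
Total deductions = $115.67 + $63.30 + $98.15 + $356.23 + $19.72 + $67.11 = $720.18
Net pay = $1,657.11 − $720.18 = $936.93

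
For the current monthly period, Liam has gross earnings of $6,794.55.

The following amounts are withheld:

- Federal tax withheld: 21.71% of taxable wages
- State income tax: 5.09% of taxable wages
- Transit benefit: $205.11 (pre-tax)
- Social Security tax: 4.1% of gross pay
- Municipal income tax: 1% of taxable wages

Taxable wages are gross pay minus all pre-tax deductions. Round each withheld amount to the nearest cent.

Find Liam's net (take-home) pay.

$4,479.00

Transit benefit: $205.11
Taxable wages = $6,794.55 − $205.11 = $6,589.44
Municipal income tax: $6,589.44 × 0.01 = $65.89
State income tax: $6,589.44 × 0.0509 = $335.40
Federal tax withheld: $6,589.44 × 0.2171 = $1,430.57
Social Security tax: $6,794.55 × 0.041 = $278.58
Total deductions = $205.11 + $65.89 + $335.40 + $1,430.57 + $278.58 = $2,315.55
Net pay = $6,794.55 − $2,315.55 = $4,479.00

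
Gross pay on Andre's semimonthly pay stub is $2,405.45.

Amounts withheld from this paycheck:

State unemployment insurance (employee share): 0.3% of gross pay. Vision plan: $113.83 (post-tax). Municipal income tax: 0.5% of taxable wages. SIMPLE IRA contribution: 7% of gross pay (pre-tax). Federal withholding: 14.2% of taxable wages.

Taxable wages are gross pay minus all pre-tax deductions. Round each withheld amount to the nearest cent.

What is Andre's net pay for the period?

$1,787.17

SIMPLE IRA contribution: $2,405.45 × 0.07 = $168.38
Taxable wages = $2,405.45 − $168.38 = $2,237.07
Municipal income tax: $2,237.07 × 0.005 = $11.19
Federal withholding: $2,237.07 × 0.142 = $317.66
State unemployment insurance (employee share): $2,405.45 × 0.003 = $7.22
Vision plan: $113.83
Total deductions = $168.38 + $11.19 + $317.66 + $7.22 + $113.83 = $618.28
Net pay = $2,405.45 − $618.28 = $1,787.17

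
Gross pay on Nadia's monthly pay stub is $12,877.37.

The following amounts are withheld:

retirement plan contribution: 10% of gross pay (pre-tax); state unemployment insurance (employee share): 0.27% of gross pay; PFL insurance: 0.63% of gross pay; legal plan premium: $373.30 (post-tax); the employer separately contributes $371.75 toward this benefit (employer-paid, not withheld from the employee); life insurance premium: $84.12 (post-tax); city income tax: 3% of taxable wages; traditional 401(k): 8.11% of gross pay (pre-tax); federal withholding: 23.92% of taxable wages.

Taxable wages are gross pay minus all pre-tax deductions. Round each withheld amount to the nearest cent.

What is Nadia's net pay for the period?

Traditional 401(k): $12,877.37 × 0.0811 = $1,044.35
Retirement plan contribution: $12,877.37 × 0.1 = $1,287.74
Pre-tax total = $1,044.35 + $1,287.74 = $2,332.09
Taxable wages = $12,877.37 − $2,332.09 = $10,545.28
Federal withholding: $10,545.28 × 0.2392 = $2,522.43
City income tax: $10,545.28 × 0.03 = $316.36
PFL insurance: $12,877.37 × 0.0063 = $81.13
State unemployment insurance (employee share): $12,877.37 × 0.0027 = $34.77
Life insurance premium: $84.12
Legal plan premium: $373.30
(Employer's $371.75 toward legal plan premium is not withheld from the employee.)
Total deductions = $1,044.35 + $1,287.74 + $2,522.43 + $316.36 + $81.13 + $34.77 + $84.12 + $373.30 = $5,744.20
Net pay = $12,877.37 − $5,744.20 = $7,133.17

$7,133.17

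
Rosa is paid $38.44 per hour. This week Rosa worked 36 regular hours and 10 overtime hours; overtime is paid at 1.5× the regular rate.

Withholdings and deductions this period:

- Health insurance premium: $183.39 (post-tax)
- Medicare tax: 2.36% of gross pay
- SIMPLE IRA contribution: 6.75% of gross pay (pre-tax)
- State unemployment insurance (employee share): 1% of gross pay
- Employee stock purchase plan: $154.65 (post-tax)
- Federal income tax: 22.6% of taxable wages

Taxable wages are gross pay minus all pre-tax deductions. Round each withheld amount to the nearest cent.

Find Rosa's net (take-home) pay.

Regular pay: 36 × $38.44 = $1,383.84
Overtime pay: 10 × $38.44 × 1.5 = $576.60
Gross pay = $1,383.84 + $576.60 = $1,960.44
SIMPLE IRA contribution: $1,960.44 × 0.0675 = $132.33
Taxable wages = $1,960.44 − $132.33 = $1,828.11
Federal income tax: $1,828.11 × 0.226 = $413.15
Medicare tax: $1,960.44 × 0.0236 = $46.27
State unemployment insurance (employee share): $1,960.44 × 0.01 = $19.60
Employee stock purchase plan: $154.65
Health insurance premium: $183.39
Total deductions = $132.33 + $413.15 + $46.27 + $19.60 + $154.65 + $183.39 = $949.39
Net pay = $1,960.44 − $949.39 = $1,011.05

$1,011.05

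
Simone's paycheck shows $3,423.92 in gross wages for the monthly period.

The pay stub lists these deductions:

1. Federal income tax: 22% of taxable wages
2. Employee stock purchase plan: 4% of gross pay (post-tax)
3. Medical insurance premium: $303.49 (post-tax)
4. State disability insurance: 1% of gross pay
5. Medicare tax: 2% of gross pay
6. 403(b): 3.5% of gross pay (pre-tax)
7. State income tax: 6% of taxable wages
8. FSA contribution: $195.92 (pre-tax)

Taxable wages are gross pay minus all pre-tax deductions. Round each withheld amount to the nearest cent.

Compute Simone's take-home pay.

FSA contribution: $195.92
403(b): $3,423.92 × 0.035 = $119.84
Pre-tax total = $195.92 + $119.84 = $315.76
Taxable wages = $3,423.92 − $315.76 = $3,108.16
State income tax: $3,108.16 × 0.06 = $186.49
Federal income tax: $3,108.16 × 0.22 = $683.80
State disability insurance: $3,423.92 × 0.01 = $34.24
Medicare tax: $3,423.92 × 0.02 = $68.48
Medical insurance premium: $303.49
Employee stock purchase plan: $3,423.92 × 0.04 = $136.96
Total deductions = $195.92 + $119.84 + $186.49 + $683.80 + $34.24 + $68.48 + $303.49 + $136.96 = $1,729.22
Net pay = $3,423.92 − $1,729.22 = $1,694.70

$1,694.70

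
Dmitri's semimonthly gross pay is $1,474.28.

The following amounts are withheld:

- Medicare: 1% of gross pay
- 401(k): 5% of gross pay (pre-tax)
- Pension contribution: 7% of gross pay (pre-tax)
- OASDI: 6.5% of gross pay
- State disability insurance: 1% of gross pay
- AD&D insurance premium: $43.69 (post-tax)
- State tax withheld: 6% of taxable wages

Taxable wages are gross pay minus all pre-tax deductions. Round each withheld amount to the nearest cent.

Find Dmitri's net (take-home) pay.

401(k): $1,474.28 × 0.05 = $73.71
Pension contribution: $1,474.28 × 0.07 = $103.20
Pre-tax total = $73.71 + $103.20 = $176.91
Taxable wages = $1,474.28 − $176.91 = $1,297.37
State tax withheld: $1,297.37 × 0.06 = $77.84
Medicare: $1,474.28 × 0.01 = $14.74
State disability insurance: $1,474.28 × 0.01 = $14.74
OASDI: $1,474.28 × 0.065 = $95.83
AD&D insurance premium: $43.69
Total deductions = $73.71 + $103.20 + $77.84 + $14.74 + $14.74 + $95.83 + $43.69 = $423.75
Net pay = $1,474.28 − $423.75 = $1,050.53

$1,050.53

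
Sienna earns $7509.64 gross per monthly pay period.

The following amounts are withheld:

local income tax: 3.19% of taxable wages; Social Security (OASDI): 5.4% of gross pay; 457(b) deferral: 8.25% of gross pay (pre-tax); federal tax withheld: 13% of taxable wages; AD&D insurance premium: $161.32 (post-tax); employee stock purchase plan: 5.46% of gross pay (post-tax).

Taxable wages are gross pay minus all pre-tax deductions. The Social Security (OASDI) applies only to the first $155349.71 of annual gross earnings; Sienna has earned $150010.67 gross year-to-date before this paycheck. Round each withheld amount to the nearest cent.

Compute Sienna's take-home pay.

$4914.93

457(b) deferral: $7509.64 × 0.0825 = $619.55
Taxable wages = $7509.64 − $619.55 = $6890.09
Local income tax: $6890.09 × 0.0319 = $219.79
Federal tax withheld: $6890.09 × 0.13 = $895.71
Social Security (OASDI): only $155349.71 − $150010.67 = $5339.04 of this check is subject → $5339.04 × 0.054 = $288.31
Employee stock purchase plan: $7509.64 × 0.0546 = $410.03
AD&D insurance premium: $161.32
Total deductions = $619.55 + $219.79 + $895.71 + $288.31 + $410.03 + $161.32 = $2594.71
Net pay = $7509.64 − $2594.71 = $4914.93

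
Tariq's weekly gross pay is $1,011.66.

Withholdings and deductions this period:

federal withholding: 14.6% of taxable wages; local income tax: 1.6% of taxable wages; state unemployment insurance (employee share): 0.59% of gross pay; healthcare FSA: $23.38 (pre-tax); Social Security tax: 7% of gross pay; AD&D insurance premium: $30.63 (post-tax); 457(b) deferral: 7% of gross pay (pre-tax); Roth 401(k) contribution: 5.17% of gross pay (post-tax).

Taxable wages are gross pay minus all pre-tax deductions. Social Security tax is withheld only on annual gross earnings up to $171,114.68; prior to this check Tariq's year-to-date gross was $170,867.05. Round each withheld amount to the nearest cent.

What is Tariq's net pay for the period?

457(b) deferral: $1,011.66 × 0.07 = $70.82
Healthcare FSA: $23.38
Pre-tax total = $70.82 + $23.38 = $94.20
Taxable wages = $1,011.66 − $94.20 = $917.46
Local income tax: $917.46 × 0.016 = $14.68
Federal withholding: $917.46 × 0.146 = $133.95
Social Security tax: only $171,114.68 − $170,867.05 = $247.63 of this check is subject → $247.63 × 0.07 = $17.33
State unemployment insurance (employee share): $1,011.66 × 0.0059 = $5.97
AD&D insurance premium: $30.63
Roth 401(k) contribution: $1,011.66 × 0.0517 = $52.30
Total deductions = $70.82 + $23.38 + $14.68 + $133.95 + $17.33 + $5.97 + $30.63 + $52.30 = $349.06
Net pay = $1,011.66 − $349.06 = $662.60

$662.60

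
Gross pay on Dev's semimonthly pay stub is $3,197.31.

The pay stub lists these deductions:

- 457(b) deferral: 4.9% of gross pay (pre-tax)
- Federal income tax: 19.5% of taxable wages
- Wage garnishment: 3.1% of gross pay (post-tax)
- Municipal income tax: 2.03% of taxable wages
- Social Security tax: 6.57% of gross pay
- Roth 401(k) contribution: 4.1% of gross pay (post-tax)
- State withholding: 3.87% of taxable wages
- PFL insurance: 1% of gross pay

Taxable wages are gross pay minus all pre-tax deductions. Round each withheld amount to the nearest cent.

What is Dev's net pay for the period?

457(b) deferral: $3,197.31 × 0.049 = $156.67
Taxable wages = $3,197.31 − $156.67 = $3,040.64
Municipal income tax: $3,040.64 × 0.0203 = $61.72
Federal income tax: $3,040.64 × 0.195 = $592.92
State withholding: $3,040.64 × 0.0387 = $117.67
Social Security tax: $3,197.31 × 0.0657 = $210.06
PFL insurance: $3,197.31 × 0.01 = $31.97
Roth 401(k) contribution: $3,197.31 × 0.041 = $131.09
Wage garnishment: $3,197.31 × 0.031 = $99.12
Total deductions = $156.67 + $61.72 + $592.92 + $117.67 + $210.06 + $31.97 + $131.09 + $99.12 = $1,401.22
Net pay = $3,197.31 − $1,401.22 = $1,796.09

$1,796.09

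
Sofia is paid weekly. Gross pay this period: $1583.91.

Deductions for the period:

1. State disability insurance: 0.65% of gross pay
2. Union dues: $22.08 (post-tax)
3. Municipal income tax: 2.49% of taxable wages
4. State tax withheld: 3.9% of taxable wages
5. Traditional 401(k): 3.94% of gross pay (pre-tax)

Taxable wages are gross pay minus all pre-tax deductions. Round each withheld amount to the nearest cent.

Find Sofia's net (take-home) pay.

$1391.89

Traditional 401(k): $1583.91 × 0.0394 = $62.41
Taxable wages = $1583.91 − $62.41 = $1521.50
State tax withheld: $1521.50 × 0.039 = $59.34
Municipal income tax: $1521.50 × 0.0249 = $37.89
State disability insurance: $1583.91 × 0.0065 = $10.30
Union dues: $22.08
Total deductions = $62.41 + $59.34 + $37.89 + $10.30 + $22.08 = $192.02
Net pay = $1583.91 − $192.02 = $1391.89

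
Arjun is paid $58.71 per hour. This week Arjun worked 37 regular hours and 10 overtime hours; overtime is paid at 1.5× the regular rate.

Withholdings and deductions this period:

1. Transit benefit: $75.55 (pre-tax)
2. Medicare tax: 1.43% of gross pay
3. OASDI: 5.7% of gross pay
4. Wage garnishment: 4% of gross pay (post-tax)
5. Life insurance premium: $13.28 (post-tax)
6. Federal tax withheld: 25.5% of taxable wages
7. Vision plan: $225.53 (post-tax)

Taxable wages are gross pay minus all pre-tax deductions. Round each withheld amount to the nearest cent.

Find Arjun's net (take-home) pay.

$1639.53

Regular pay: 37 × $58.71 = $2172.27
Overtime pay: 10 × $58.71 × 1.5 = $880.65
Gross pay = $2172.27 + $880.65 = $3052.92
Transit benefit: $75.55
Taxable wages = $3052.92 − $75.55 = $2977.37
Federal tax withheld: $2977.37 × 0.255 = $759.23
Medicare tax: $3052.92 × 0.0143 = $43.66
OASDI: $3052.92 × 0.057 = $174.02
Wage garnishment: $3052.92 × 0.04 = $122.12
Life insurance premium: $13.28
Vision plan: $225.53
Total deductions = $75.55 + $759.23 + $43.66 + $174.02 + $122.12 + $13.28 + $225.53 = $1413.39
Net pay = $3052.92 − $1413.39 = $1639.53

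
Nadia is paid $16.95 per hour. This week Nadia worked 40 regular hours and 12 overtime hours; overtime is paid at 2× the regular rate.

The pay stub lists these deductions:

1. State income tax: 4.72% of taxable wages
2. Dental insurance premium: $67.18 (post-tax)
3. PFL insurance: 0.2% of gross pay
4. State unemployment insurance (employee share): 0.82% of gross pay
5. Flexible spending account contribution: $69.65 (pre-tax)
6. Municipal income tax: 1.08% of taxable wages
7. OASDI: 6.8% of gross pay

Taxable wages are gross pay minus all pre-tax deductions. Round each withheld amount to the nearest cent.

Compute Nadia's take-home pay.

Regular pay: 40 × $16.95 = $678.00
Overtime pay: 12 × $16.95 × 2 = $406.80
Gross pay = $678.00 + $406.80 = $1,084.80
Flexible spending account contribution: $69.65
Taxable wages = $1,084.80 − $69.65 = $1,015.15
State income tax: $1,015.15 × 0.0472 = $47.92
Municipal income tax: $1,015.15 × 0.0108 = $10.96
PFL insurance: $1,084.80 × 0.002 = $2.17
OASDI: $1,084.80 × 0.068 = $73.77
State unemployment insurance (employee share): $1,084.80 × 0.0082 = $8.90
Dental insurance premium: $67.18
Total deductions = $69.65 + $47.92 + $10.96 + $2.17 + $73.77 + $8.90 + $67.18 = $280.55
Net pay = $1,084.80 − $280.55 = $804.25

$804.25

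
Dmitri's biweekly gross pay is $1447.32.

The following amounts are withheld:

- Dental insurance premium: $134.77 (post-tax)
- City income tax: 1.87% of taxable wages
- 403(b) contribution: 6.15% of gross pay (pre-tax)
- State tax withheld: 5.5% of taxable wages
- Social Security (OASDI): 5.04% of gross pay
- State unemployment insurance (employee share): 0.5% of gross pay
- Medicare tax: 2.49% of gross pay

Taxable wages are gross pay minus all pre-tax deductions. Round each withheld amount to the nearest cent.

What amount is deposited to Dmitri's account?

$1007.21

403(b) contribution: $1447.32 × 0.0615 = $89.01
Taxable wages = $1447.32 − $89.01 = $1358.31
City income tax: $1358.31 × 0.0187 = $25.40
State tax withheld: $1358.31 × 0.055 = $74.71
State unemployment insurance (employee share): $1447.32 × 0.005 = $7.24
Social Security (OASDI): $1447.32 × 0.0504 = $72.94
Medicare tax: $1447.32 × 0.0249 = $36.04
Dental insurance premium: $134.77
Total deductions = $89.01 + $25.40 + $74.71 + $7.24 + $72.94 + $36.04 + $134.77 = $440.11
Net pay = $1447.32 − $440.11 = $1007.21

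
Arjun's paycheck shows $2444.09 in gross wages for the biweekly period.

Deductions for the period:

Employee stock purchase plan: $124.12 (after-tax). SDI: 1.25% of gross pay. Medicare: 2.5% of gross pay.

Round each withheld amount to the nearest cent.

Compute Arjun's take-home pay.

Medicare: $2444.09 × 0.025 = $61.10
SDI: $2444.09 × 0.0125 = $30.55
Employee stock purchase plan: $124.12
Total deductions = $61.10 + $30.55 + $124.12 = $215.77
Net pay = $2444.09 − $215.77 = $2228.32

$2228.32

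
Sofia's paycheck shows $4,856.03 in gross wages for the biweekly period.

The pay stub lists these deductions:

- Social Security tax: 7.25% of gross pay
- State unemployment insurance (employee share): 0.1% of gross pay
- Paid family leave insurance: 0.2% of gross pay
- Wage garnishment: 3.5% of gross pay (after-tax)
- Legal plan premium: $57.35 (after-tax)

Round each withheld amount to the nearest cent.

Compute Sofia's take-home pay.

$4,262.09

Paid family leave insurance: $4,856.03 × 0.002 = $9.71
State unemployment insurance (employee share): $4,856.03 × 0.001 = $4.86
Social Security tax: $4,856.03 × 0.0725 = $352.06
Legal plan premium: $57.35
Wage garnishment: $4,856.03 × 0.035 = $169.96
Total deductions = $9.71 + $4.86 + $352.06 + $57.35 + $169.96 = $593.94
Net pay = $4,856.03 − $593.94 = $4,262.09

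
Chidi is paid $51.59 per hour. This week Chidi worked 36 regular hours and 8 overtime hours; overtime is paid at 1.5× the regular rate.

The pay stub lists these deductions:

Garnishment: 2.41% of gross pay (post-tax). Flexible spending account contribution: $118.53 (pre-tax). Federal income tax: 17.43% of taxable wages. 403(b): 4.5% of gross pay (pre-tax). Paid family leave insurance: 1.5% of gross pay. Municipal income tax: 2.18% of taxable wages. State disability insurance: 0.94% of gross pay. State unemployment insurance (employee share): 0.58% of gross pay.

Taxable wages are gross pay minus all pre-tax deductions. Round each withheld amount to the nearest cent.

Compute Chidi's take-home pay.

Regular pay: 36 × $51.59 = $1,857.24
Overtime pay: 8 × $51.59 × 1.5 = $619.08
Gross pay = $1,857.24 + $619.08 = $2,476.32
Flexible spending account contribution: $118.53
403(b): $2,476.32 × 0.045 = $111.43
Pre-tax total = $118.53 + $111.43 = $229.96
Taxable wages = $2,476.32 − $229.96 = $2,246.36
Municipal income tax: $2,246.36 × 0.0218 = $48.97
Federal income tax: $2,246.36 × 0.1743 = $391.54
State unemployment insurance (employee share): $2,476.32 × 0.0058 = $14.36
State disability insurance: $2,476.32 × 0.0094 = $23.28
Paid family leave insurance: $2,476.32 × 0.015 = $37.14
Garnishment: $2,476.32 × 0.0241 = $59.68
Total deductions = $118.53 + $111.43 + $48.97 + $391.54 + $14.36 + $23.28 + $37.14 + $59.68 = $804.93
Net pay = $2,476.32 − $804.93 = $1,671.39

$1,671.39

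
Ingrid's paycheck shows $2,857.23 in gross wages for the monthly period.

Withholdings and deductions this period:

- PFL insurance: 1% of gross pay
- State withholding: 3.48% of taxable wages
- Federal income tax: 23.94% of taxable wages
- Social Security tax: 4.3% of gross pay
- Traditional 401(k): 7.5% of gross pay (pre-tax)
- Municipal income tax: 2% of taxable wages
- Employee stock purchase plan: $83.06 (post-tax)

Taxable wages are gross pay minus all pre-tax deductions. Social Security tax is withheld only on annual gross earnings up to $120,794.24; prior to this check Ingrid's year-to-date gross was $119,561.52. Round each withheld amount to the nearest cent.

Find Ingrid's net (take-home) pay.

$1,700.75

Traditional 401(k): $2,857.23 × 0.075 = $214.29
Taxable wages = $2,857.23 − $214.29 = $2,642.94
Federal income tax: $2,642.94 × 0.2394 = $632.72
State withholding: $2,642.94 × 0.0348 = $91.97
Municipal income tax: $2,642.94 × 0.02 = $52.86
PFL insurance: $2,857.23 × 0.01 = $28.57
Social Security tax: only $120,794.24 − $119,561.52 = $1,232.72 of this check is subject → $1,232.72 × 0.043 = $53.01
Employee stock purchase plan: $83.06
Total deductions = $214.29 + $632.72 + $91.97 + $52.86 + $28.57 + $53.01 + $83.06 = $1,156.48
Net pay = $2,857.23 − $1,156.48 = $1,700.75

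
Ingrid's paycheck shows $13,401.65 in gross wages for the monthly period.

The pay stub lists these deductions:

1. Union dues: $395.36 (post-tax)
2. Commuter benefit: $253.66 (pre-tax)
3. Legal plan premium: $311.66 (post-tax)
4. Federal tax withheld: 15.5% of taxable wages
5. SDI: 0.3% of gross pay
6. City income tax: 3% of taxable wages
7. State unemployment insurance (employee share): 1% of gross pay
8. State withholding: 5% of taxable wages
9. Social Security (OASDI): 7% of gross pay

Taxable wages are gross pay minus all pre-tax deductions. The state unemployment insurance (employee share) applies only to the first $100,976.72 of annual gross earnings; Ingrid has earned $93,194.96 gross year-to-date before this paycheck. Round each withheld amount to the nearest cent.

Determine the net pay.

$8,295.05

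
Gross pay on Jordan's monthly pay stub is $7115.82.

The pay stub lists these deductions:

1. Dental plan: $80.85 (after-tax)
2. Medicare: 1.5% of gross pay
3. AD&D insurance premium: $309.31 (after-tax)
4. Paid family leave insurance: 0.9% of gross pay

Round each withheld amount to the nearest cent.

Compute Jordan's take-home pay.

$6554.88

Medicare: $7115.82 × 0.015 = $106.74
Paid family leave insurance: $7115.82 × 0.009 = $64.04
AD&D insurance premium: $309.31
Dental plan: $80.85
Total deductions = $106.74 + $64.04 + $309.31 + $80.85 = $560.94
Net pay = $7115.82 − $560.94 = $6554.88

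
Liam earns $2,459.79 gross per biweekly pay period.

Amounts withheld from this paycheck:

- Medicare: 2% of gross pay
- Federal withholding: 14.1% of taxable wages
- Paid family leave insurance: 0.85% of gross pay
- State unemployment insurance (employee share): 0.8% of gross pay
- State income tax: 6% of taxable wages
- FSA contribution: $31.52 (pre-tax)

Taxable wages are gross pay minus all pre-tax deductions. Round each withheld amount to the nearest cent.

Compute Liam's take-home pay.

$1,850.39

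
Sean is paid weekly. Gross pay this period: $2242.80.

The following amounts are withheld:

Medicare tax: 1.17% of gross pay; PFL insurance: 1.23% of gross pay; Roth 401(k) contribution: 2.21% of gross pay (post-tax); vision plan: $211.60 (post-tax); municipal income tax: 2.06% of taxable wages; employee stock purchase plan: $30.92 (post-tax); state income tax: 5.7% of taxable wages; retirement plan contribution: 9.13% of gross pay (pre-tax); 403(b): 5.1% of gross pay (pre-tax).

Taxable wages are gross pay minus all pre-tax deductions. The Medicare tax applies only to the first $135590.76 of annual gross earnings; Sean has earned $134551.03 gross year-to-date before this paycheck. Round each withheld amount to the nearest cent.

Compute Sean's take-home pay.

Retirement plan contribution: $2242.80 × 0.0913 = $204.77
403(b): $2242.80 × 0.051 = $114.38
Pre-tax total = $204.77 + $114.38 = $319.15
Taxable wages = $2242.80 − $319.15 = $1923.65
Municipal income tax: $1923.65 × 0.0206 = $39.63
State income tax: $1923.65 × 0.057 = $109.65
PFL insurance: $2242.80 × 0.0123 = $27.59
Medicare tax: only $135590.76 − $134551.03 = $1039.73 of this check is subject → $1039.73 × 0.0117 = $12.16
Vision plan: $211.60
Employee stock purchase plan: $30.92
Roth 401(k) contribution: $2242.80 × 0.0221 = $49.57
Total deductions = $204.77 + $114.38 + $39.63 + $109.65 + $27.59 + $12.16 + $211.60 + $30.92 + $49.57 = $800.27
Net pay = $2242.80 − $800.27 = $1442.53

$1442.53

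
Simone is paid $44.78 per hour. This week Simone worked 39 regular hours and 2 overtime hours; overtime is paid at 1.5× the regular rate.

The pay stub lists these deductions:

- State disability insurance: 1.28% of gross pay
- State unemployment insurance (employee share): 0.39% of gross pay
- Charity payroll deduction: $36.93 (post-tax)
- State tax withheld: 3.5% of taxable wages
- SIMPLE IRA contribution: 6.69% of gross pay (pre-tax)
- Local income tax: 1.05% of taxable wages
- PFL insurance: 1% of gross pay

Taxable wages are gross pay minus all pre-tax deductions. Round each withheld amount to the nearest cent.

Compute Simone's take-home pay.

Regular pay: 39 × $44.78 = $1,746.42
Overtime pay: 2 × $44.78 × 1.5 = $134.34
Gross pay = $1,746.42 + $134.34 = $1,880.76
SIMPLE IRA contribution: $1,880.76 × 0.0669 = $125.82
Taxable wages = $1,880.76 − $125.82 = $1,754.94
State tax withheld: $1,754.94 × 0.035 = $61.42
Local income tax: $1,754.94 × 0.0105 = $18.43
State disability insurance: $1,880.76 × 0.0128 = $24.07
State unemployment insurance (employee share): $1,880.76 × 0.0039 = $7.33
PFL insurance: $1,880.76 × 0.01 = $18.81
Charity payroll deduction: $36.93
Total deductions = $125.82 + $61.42 + $18.43 + $24.07 + $7.33 + $18.81 + $36.93 = $292.81
Net pay = $1,880.76 − $292.81 = $1,587.95

$1,587.95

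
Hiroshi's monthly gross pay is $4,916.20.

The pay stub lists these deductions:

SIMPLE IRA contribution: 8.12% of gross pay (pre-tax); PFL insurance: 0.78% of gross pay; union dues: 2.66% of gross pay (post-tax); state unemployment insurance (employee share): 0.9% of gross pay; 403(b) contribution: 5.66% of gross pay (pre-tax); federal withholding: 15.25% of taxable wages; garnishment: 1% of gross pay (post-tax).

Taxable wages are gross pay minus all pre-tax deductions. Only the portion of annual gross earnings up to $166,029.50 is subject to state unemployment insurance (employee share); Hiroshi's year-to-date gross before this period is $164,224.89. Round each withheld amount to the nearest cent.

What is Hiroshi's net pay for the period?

$3,357.81

403(b) contribution: $4,916.20 × 0.0566 = $278.26
SIMPLE IRA contribution: $4,916.20 × 0.0812 = $399.20
Pre-tax total = $278.26 + $399.20 = $677.46
Taxable wages = $4,916.20 − $677.46 = $4,238.74
Federal withholding: $4,238.74 × 0.1525 = $646.41
PFL insurance: $4,916.20 × 0.0078 = $38.35
State unemployment insurance (employee share): only $166,029.50 − $164,224.89 = $1,804.61 of this check is subject → $1,804.61 × 0.009 = $16.24
Garnishment: $4,916.20 × 0.01 = $49.16
Union dues: $4,916.20 × 0.0266 = $130.77
Total deductions = $278.26 + $399.20 + $646.41 + $38.35 + $16.24 + $49.16 + $130.77 = $1,558.39
Net pay = $4,916.20 − $1,558.39 = $3,357.81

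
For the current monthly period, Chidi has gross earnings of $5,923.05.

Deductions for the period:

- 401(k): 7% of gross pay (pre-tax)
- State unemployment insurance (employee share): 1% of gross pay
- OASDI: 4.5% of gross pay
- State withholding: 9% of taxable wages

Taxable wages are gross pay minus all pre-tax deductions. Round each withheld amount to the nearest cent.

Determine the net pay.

$4,686.91

401(k): $5,923.05 × 0.07 = $414.61
Taxable wages = $5,923.05 − $414.61 = $5,508.44
State withholding: $5,508.44 × 0.09 = $495.76
OASDI: $5,923.05 × 0.045 = $266.54
State unemployment insurance (employee share): $5,923.05 × 0.01 = $59.23
Total deductions = $414.61 + $495.76 + $266.54 + $59.23 = $1,236.14
Net pay = $5,923.05 − $1,236.14 = $4,686.91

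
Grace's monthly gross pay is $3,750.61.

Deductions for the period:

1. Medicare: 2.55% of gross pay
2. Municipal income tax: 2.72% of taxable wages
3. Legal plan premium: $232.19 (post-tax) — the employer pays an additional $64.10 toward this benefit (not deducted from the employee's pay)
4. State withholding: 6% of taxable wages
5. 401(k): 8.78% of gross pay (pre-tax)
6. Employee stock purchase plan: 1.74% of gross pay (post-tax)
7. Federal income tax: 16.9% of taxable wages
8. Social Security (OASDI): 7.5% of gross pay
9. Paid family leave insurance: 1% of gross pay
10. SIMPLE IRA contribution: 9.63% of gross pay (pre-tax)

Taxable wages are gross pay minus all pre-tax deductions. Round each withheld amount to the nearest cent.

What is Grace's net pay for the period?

$1,564.22

SIMPLE IRA contribution: $3,750.61 × 0.0963 = $361.18
401(k): $3,750.61 × 0.0878 = $329.30
Pre-tax total = $361.18 + $329.30 = $690.48
Taxable wages = $3,750.61 − $690.48 = $3,060.13
State withholding: $3,060.13 × 0.06 = $183.61
Municipal income tax: $3,060.13 × 0.0272 = $83.24
Federal income tax: $3,060.13 × 0.169 = $517.16
Medicare: $3,750.61 × 0.0255 = $95.64
Social Security (OASDI): $3,750.61 × 0.075 = $281.30
Paid family leave insurance: $3,750.61 × 0.01 = $37.51
Employee stock purchase plan: $3,750.61 × 0.0174 = $65.26
Legal plan premium: $232.19
(Employer's $64.10 toward legal plan premium is not withheld from the employee.)
Total deductions = $361.18 + $329.30 + $183.61 + $83.24 + $517.16 + $95.64 + $281.30 + $37.51 + $65.26 + $232.19 = $2,186.39
Net pay = $3,750.61 − $2,186.39 = $1,564.22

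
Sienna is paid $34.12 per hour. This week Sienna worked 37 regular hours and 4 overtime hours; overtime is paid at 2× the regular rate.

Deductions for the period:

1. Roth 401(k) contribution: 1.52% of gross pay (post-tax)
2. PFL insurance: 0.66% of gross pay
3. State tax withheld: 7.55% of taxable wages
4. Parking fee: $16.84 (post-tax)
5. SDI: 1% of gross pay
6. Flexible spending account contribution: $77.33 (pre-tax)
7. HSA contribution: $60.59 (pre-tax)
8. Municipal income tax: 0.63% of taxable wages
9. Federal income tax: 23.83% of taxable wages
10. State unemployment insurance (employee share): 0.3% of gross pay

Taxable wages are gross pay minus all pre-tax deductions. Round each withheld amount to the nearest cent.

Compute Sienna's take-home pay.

$879.88

Regular pay: 37 × $34.12 = $1,262.44
Overtime pay: 4 × $34.12 × 2 = $272.96
Gross pay = $1,262.44 + $272.96 = $1,535.40
HSA contribution: $60.59
Flexible spending account contribution: $77.33
Pre-tax total = $60.59 + $77.33 = $137.92
Taxable wages = $1,535.40 − $137.92 = $1,397.48
State tax withheld: $1,397.48 × 0.0755 = $105.51
Federal income tax: $1,397.48 × 0.2383 = $333.02
Municipal income tax: $1,397.48 × 0.0063 = $8.80
PFL insurance: $1,535.40 × 0.0066 = $10.13
SDI: $1,535.40 × 0.01 = $15.35
State unemployment insurance (employee share): $1,535.40 × 0.003 = $4.61
Roth 401(k) contribution: $1,535.40 × 0.0152 = $23.34
Parking fee: $16.84
Total deductions = $60.59 + $77.33 + $105.51 + $333.02 + $8.80 + $10.13 + $15.35 + $4.61 + $23.34 + $16.84 = $655.52
Net pay = $1,535.40 − $655.52 = $879.88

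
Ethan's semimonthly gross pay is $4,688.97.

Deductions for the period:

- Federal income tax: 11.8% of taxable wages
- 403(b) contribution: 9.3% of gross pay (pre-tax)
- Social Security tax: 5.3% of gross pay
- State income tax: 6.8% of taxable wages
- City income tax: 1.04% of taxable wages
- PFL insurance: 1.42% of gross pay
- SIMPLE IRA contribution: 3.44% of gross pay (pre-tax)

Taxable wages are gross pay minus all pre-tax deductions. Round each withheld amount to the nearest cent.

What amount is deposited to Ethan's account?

$2,972.91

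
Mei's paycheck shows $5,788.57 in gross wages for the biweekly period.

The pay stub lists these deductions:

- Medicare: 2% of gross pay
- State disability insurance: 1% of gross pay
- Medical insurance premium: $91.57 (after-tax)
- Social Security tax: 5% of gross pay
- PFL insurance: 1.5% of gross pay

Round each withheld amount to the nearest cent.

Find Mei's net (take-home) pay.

Social Security tax: $5,788.57 × 0.05 = $289.43
Medicare: $5,788.57 × 0.02 = $115.77
PFL insurance: $5,788.57 × 0.015 = $86.83
State disability insurance: $5,788.57 × 0.01 = $57.89
Medical insurance premium: $91.57
Total deductions = $289.43 + $115.77 + $86.83 + $57.89 + $91.57 = $641.49
Net pay = $5,788.57 − $641.49 = $5,147.08

$5,147.08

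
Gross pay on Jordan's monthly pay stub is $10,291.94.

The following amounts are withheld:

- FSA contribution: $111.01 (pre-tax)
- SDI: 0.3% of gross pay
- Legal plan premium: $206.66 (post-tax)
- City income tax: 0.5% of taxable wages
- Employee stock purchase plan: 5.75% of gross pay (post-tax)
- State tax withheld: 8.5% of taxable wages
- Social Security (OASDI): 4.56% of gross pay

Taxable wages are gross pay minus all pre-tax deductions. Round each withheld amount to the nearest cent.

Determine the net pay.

$7,966.01

FSA contribution: $111.01
Taxable wages = $10,291.94 − $111.01 = $10,180.93
City income tax: $10,180.93 × 0.005 = $50.90
State tax withheld: $10,180.93 × 0.085 = $865.38
SDI: $10,291.94 × 0.003 = $30.88
Social Security (OASDI): $10,291.94 × 0.0456 = $469.31
Legal plan premium: $206.66
Employee stock purchase plan: $10,291.94 × 0.0575 = $591.79
Total deductions = $111.01 + $50.90 + $865.38 + $30.88 + $469.31 + $206.66 + $591.79 = $2,325.93
Net pay = $10,291.94 − $2,325.93 = $7,966.01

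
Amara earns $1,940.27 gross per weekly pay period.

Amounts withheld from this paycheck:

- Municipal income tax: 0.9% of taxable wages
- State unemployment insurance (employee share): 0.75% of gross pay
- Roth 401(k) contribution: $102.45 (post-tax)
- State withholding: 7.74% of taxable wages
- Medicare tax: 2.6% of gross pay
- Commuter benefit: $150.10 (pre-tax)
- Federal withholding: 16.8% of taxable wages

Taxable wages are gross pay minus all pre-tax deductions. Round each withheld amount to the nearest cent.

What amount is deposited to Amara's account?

$1,167.30

Commuter benefit: $150.10
Taxable wages = $1,940.27 − $150.10 = $1,790.17
Federal withholding: $1,790.17 × 0.168 = $300.75
Municipal income tax: $1,790.17 × 0.009 = $16.11
State withholding: $1,790.17 × 0.0774 = $138.56
State unemployment insurance (employee share): $1,940.27 × 0.0075 = $14.55
Medicare tax: $1,940.27 × 0.026 = $50.45
Roth 401(k) contribution: $102.45
Total deductions = $150.10 + $300.75 + $16.11 + $138.56 + $14.55 + $50.45 + $102.45 = $772.97
Net pay = $1,940.27 − $772.97 = $1,167.30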